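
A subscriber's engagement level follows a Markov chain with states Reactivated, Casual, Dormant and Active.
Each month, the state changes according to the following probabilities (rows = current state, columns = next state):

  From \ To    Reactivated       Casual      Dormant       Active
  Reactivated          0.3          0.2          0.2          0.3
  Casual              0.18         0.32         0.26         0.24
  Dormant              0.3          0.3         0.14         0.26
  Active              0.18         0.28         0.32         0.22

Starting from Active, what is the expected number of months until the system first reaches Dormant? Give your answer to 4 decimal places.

3.5845

Let t(s) be the expected number of months to first reach Dormant from state s, with t(Dormant) = 0. Conditioning on the first month:
t(Reactivated) = 1 + 0.3·t(Reactivated) + 0.2·t(Casual) + 0.3·t(Active)
t(Casual) = 1 + 0.18·t(Reactivated) + 0.32·t(Casual) + 0.24·t(Active)
t(Active) = 1 + 0.18·t(Reactivated) + 0.28·t(Casual) + 0.22·t(Active)
Solving: t(Reactivated) = 4.0530, t(Casual) = 3.8086, t(Active) = 3.5845.
Expected months from Active to Dormant: 3.5845.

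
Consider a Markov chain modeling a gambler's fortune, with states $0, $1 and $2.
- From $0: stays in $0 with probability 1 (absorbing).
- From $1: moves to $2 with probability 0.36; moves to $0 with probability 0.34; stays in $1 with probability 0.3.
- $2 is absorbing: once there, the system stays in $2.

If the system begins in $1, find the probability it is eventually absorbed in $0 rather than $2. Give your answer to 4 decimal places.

0.4857

Let h(s) be the probability of absorption at $0 starting from transient state s. Then h($0) = 1 and h($2) = 0. By first-step analysis:
h($1) = 0.34·1 + 0.3·h($1) + 0.36·0
Solving: h($1) = 0.4857.
Starting from $1, the probability is 0.4857.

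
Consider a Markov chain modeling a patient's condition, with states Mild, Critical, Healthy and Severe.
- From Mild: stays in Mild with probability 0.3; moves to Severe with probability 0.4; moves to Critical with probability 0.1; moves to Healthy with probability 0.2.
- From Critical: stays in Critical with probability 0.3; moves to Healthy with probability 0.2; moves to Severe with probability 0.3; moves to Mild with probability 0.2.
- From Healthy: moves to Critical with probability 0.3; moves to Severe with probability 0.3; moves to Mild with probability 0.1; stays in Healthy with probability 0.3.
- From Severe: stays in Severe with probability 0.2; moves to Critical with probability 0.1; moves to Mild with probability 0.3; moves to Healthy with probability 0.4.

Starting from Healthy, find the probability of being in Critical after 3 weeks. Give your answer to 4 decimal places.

Propagate the distribution vector 3 weeks from Healthy.
After 0 weeks: (0.0000, 0.0000, 1.0000, 0.0000)
After 1 week: (0.1000, 0.3000, 0.3000, 0.3000)
After 2 weeks: (0.2100, 0.2200, 0.2900, 0.2800)
After 3 weeks: (0.2200, 0.2020, 0.2850, 0.2930)
P(in Critical after 3 weeks) = 0.2020

0.2020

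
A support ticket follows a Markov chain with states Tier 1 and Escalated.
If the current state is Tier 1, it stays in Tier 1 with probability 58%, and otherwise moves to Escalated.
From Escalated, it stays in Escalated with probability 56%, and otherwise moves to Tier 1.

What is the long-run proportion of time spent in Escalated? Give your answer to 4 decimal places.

Let the stationary distribution be π with π = πP and π_1 + π_2 = 1.
π_1 = 0.58·π_1 + 0.44·π_2
Solving with the normalization constraint gives π = (0.5116, 0.4884).
So the stationary probability of Escalated is 0.4884.

0.4884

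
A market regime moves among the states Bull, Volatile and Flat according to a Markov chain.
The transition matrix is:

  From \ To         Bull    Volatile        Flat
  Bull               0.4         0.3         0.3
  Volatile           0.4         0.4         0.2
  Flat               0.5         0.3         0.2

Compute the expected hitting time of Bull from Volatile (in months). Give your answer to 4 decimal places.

2.3810

Let t(s) be the expected number of months to first reach Bull from state s, with t(Bull) = 0. Conditioning on the first month:
t(Volatile) = 1 + 0.4·t(Volatile) + 0.2·t(Flat)
t(Flat) = 1 + 0.3·t(Volatile) + 0.2·t(Flat)
Solving: t(Volatile) = 2.3810, t(Flat) = 2.1429.
Expected months from Volatile to Bull: 2.3810.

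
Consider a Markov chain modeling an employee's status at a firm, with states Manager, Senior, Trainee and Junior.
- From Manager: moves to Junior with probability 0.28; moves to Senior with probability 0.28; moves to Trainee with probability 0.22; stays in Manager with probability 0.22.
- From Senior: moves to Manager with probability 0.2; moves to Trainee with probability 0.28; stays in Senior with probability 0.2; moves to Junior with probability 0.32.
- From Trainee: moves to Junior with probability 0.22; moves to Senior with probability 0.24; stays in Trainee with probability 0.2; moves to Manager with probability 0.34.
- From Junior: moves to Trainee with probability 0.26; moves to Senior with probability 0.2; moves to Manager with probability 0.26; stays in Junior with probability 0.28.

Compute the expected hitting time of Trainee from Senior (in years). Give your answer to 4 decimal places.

3.8362

Let t(s) be the expected number of years to first reach Trainee from state s, with t(Trainee) = 0. Conditioning on the first year:
t(Manager) = 1 + 0.22·t(Manager) + 0.28·t(Senior) + 0.28·t(Junior)
t(Senior) = 1 + 0.2·t(Manager) + 0.2·t(Senior) + 0.32·t(Junior)
t(Junior) = 1 + 0.26·t(Manager) + 0.2·t(Senior) + 0.28·t(Junior)
Solving: t(Manager) = 4.0675, t(Senior) = 3.8362, t(Junior) = 3.9233.
Expected years from Senior to Trainee: 3.8362.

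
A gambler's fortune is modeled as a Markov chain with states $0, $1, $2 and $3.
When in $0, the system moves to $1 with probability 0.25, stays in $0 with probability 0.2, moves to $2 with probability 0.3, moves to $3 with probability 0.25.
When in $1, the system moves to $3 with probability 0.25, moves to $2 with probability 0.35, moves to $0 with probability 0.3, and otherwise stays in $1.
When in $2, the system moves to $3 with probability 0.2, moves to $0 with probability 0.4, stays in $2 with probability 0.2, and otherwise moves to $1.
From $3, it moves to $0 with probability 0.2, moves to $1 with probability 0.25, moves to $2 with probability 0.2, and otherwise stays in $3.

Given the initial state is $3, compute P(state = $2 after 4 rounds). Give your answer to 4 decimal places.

Propagate the distribution vector 4 rounds from $3.
After 0 rounds: (0.0000, 0.0000, 0.0000, 1.0000)
After 1 round: (0.2000, 0.2500, 0.2000, 0.3500)
After 2 rounds: (0.2650, 0.2025, 0.2575, 0.2750)
After 3 rounds: (0.2718, 0.2068, 0.2569, 0.2646)
After 4 rounds: (0.2721, 0.2061, 0.2582, 0.2636)
P(in $2 after 4 rounds) = 0.2582

0.2582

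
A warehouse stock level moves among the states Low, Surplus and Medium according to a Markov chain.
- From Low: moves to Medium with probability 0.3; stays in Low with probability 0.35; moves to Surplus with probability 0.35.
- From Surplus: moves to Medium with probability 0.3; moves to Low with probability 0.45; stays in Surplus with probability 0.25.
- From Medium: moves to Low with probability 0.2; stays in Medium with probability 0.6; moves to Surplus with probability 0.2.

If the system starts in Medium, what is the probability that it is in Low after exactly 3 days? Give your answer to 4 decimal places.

0.3020

Propagate the distribution vector 3 days from Medium.
After 0 days: (0.0000, 0.0000, 1.0000)
After 1 day: (0.2000, 0.2000, 0.6000)
After 2 days: (0.2800, 0.2400, 0.4800)
After 3 days: (0.3020, 0.2540, 0.4440)
P(in Low after 3 days) = 0.3020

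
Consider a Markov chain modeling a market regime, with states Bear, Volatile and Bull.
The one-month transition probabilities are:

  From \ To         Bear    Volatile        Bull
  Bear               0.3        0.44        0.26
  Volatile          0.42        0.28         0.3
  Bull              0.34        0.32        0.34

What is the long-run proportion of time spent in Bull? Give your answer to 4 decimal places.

Let the stationary distribution be π with π = πP and π_1 + π_2 + π_3 = 1.
π_1 = 0.3·π_1 + 0.42·π_2 + 0.34·π_3
π_2 = 0.44·π_1 + 0.28·π_2 + 0.32·π_3
Solving with the normalization constraint gives π = (0.3537, 0.3485, 0.2978).
So the stationary probability of Bull is 0.2978.

0.2978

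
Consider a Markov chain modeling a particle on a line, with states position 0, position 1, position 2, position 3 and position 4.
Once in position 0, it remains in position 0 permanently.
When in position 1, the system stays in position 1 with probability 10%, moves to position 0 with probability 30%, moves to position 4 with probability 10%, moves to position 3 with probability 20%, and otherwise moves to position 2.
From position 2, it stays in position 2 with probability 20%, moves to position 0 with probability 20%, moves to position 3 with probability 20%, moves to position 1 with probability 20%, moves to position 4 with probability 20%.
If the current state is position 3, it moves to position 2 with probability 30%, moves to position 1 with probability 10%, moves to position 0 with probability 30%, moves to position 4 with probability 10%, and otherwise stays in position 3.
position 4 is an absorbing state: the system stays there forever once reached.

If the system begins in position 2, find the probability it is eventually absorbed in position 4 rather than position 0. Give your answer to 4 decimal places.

Let h(s) be the probability of absorption at position 4 starting from transient state s. Then h(position 4) = 1 and h(position 0) = 0. By first-step analysis:
h(position 1) = 0.3·0 + 0.1·h(position 1) + 0.3·h(position 2) + 0.2·h(position 3) + 0.1·1
h(position 2) = 0.2·0 + 0.2·h(position 1) + 0.2·h(position 2) + 0.2·h(position 3) + 0.2·1
h(position 3) = 0.3·0 + 0.1·h(position 1) + 0.3·h(position 2) + 0.2·h(position 3) + 0.1·1
Solving: h(position 1) = 0.3182, h(position 2) = 0.4091, h(position 3) = 0.3182.
Starting from position 2, the probability is 0.4091.

0.4091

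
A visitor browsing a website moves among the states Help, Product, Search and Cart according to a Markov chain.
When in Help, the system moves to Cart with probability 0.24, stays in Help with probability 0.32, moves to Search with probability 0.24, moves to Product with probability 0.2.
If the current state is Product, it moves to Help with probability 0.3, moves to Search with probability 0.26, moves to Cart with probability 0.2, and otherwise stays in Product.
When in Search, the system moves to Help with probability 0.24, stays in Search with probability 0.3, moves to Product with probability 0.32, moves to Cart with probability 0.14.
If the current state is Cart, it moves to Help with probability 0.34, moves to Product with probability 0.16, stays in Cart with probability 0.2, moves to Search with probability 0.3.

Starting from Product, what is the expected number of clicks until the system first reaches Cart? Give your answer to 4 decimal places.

Let t(s) be the expected number of clicks to first reach Cart from state s, with t(Cart) = 0. Conditioning on the first click:
t(Help) = 1 + 0.32·t(Help) + 0.2·t(Product) + 0.24·t(Search)
t(Product) = 1 + 0.3·t(Help) + 0.24·t(Product) + 0.26·t(Search)
t(Search) = 1 + 0.24·t(Help) + 0.32·t(Product) + 0.3·t(Search)
Solving: t(Help) = 4.8943, t(Product) = 5.1096, t(Search) = 5.4424.
Expected clicks from Product to Cart: 5.1096.

5.1096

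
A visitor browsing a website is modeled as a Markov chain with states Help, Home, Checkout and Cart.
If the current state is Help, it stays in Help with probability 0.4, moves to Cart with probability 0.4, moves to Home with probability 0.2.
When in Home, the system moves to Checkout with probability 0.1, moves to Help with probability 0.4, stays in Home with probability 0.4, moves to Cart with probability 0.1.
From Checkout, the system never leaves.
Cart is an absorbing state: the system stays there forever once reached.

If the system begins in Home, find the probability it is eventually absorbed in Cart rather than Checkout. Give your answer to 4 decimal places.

0.7857

Let h(s) be the probability of absorption at Cart starting from transient state s. Then h(Cart) = 1 and h(Checkout) = 0. By first-step analysis:
h(Help) = 0.4·h(Help) + 0.2·h(Home) + 0.4·1
h(Home) = 0.4·h(Help) + 0.4·h(Home) + 0.1·0 + 0.1·1
Solving: h(Help) = 0.9286, h(Home) = 0.7857.
Starting from Home, the probability is 0.7857.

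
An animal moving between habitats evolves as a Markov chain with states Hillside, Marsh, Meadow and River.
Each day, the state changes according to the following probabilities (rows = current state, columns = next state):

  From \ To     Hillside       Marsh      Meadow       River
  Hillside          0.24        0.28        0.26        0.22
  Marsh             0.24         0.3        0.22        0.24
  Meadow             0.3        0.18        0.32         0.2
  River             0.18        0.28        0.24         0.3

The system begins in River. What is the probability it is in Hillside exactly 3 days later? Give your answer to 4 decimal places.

0.2407

Propagate the distribution vector 3 days from River.
After 0 days: (0.0000, 0.0000, 0.0000, 1.0000)
After 1 day: (0.1800, 0.2800, 0.2400, 0.3000)
After 2 days: (0.2364, 0.2616, 0.2572, 0.2448)
After 3 days: (0.2407, 0.2595, 0.2601, 0.2397)
P(in Hillside after 3 days) = 0.2407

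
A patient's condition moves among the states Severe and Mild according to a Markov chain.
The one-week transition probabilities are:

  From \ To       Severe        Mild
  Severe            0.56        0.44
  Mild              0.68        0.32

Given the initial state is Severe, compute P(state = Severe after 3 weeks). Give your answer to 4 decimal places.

0.6065

Propagate the distribution vector 3 weeks from Severe.
After 0 weeks: (1.0000, 0.0000)
After 1 week: (0.5600, 0.4400)
After 2 weeks: (0.6128, 0.3872)
After 3 weeks: (0.6065, 0.3935)
P(in Severe after 3 weeks) = 0.6065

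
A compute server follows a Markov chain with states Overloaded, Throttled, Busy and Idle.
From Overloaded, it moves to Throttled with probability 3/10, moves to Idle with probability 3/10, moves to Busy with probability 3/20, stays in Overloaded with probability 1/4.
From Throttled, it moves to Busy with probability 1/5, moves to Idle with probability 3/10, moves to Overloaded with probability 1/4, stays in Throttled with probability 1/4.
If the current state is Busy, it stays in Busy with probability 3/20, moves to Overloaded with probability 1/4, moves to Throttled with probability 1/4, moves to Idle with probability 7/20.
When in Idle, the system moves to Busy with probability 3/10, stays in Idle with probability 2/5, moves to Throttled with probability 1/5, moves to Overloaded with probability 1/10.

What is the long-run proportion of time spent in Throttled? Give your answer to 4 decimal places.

Let the stationary distribution be π with π = πP and π_1 + π_2 + π_3 + π_4 = 1.
π_1 = 0.25·π_1 + 0.25·π_2 + 0.25·π_3 + 0.1·π_4
π_2 = 0.3·π_1 + 0.25·π_2 + 0.25·π_3 + 0.2·π_4
π_3 = 0.15·π_1 + 0.2·π_2 + 0.15·π_3 + 0.3·π_4
Solving with the normalization constraint gives π = (0.1982, 0.2426, 0.2139, 0.3452).
So the stationary probability of Throttled is 0.2426.

0.2426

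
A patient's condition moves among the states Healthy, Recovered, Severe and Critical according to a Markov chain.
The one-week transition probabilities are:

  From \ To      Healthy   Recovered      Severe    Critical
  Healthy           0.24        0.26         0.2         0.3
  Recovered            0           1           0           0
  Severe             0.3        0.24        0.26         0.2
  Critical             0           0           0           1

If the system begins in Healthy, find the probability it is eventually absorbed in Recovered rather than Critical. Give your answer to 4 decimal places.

0.4785

Let h(s) be the probability of absorption at Recovered starting from transient state s. Then h(Recovered) = 1 and h(Critical) = 0. By first-step analysis:
h(Healthy) = 0.24·h(Healthy) + 0.26·1 + 0.2·h(Severe) + 0.3·0
h(Severe) = 0.3·h(Healthy) + 0.24·1 + 0.26·h(Severe) + 0.2·0
Solving: h(Healthy) = 0.4785, h(Severe) = 0.5183.
Starting from Healthy, the probability is 0.4785.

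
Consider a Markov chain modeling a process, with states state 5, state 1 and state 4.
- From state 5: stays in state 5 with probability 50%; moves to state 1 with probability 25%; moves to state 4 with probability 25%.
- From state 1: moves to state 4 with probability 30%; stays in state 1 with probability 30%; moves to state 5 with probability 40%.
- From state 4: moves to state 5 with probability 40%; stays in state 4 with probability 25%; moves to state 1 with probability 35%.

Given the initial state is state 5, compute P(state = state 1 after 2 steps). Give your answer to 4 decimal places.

Sum over the intermediate state after 1 step:
P = P(state 5→state 5)·P(state 5→state 1) + P(state 5→state 1)·P(state 1→state 1) + P(state 5→state 4)·P(state 4→state 1)
  = 0.5×0.25 + 0.25×0.3 + 0.25×0.35
  = 0.1250 + 0.0750 + 0.0875 = 0.2875

0.2875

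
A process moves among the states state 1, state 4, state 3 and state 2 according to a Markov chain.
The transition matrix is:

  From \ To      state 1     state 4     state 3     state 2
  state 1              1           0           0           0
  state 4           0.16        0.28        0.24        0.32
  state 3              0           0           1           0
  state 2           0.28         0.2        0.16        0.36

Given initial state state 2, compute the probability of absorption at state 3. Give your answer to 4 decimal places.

0.4113

Let h(s) be the probability of absorption at state 3 starting from transient state s. Then h(state 3) = 1 and h(state 1) = 0. By first-step analysis:
h(state 4) = 0.16·0 + 0.28·h(state 4) + 0.24·1 + 0.32·h(state 2)
h(state 2) = 0.28·0 + 0.2·h(state 4) + 0.16·1 + 0.36·h(state 2)
Solving: h(state 4) = 0.5161, h(state 2) = 0.4113.
Starting from state 2, the probability is 0.4113.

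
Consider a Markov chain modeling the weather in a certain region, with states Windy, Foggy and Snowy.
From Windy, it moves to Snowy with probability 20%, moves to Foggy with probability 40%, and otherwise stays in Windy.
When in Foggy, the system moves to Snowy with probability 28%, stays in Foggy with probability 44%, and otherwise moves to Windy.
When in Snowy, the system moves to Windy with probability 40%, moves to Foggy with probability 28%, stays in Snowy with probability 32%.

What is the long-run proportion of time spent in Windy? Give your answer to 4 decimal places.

Let the stationary distribution be π with π = πP and π_1 + π_2 + π_3 = 1.
π_1 = 0.4·π_1 + 0.28·π_2 + 0.4·π_3
π_2 = 0.4·π_1 + 0.44·π_2 + 0.28·π_3
Solving with the normalization constraint gives π = (0.3539, 0.3839, 0.2622).
So the stationary probability of Windy is 0.3539.

0.3539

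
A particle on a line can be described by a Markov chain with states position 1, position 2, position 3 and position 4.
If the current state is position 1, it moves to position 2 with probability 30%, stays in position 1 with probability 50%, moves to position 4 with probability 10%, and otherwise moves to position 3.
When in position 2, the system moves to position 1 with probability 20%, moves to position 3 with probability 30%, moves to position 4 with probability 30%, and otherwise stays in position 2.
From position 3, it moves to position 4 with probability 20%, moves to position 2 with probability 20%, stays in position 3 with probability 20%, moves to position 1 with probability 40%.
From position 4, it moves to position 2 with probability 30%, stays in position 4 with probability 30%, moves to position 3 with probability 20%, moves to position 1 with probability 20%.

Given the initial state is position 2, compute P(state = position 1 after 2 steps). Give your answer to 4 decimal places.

Propagate the distribution vector 2 steps from position 2.
After 0 steps: (0.0000, 1.0000, 0.0000, 0.0000)
After 1 step: (0.2000, 0.2000, 0.3000, 0.3000)
After 2 steps: (0.3200, 0.2500, 0.2000, 0.2300)
P(in position 1 after 2 steps) = 0.3200

0.3200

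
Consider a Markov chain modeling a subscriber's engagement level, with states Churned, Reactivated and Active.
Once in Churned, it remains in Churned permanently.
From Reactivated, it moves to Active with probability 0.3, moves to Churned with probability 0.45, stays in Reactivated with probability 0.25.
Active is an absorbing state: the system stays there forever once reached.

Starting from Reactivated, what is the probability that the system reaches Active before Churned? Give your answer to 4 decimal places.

0.4000

Let h(s) be the probability of absorption at Active starting from transient state s. Then h(Active) = 1 and h(Churned) = 0. By first-step analysis:
h(Reactivated) = 0.45·0 + 0.25·h(Reactivated) + 0.3·1
Solving: h(Reactivated) = 0.4000.
Starting from Reactivated, the probability is 0.4000.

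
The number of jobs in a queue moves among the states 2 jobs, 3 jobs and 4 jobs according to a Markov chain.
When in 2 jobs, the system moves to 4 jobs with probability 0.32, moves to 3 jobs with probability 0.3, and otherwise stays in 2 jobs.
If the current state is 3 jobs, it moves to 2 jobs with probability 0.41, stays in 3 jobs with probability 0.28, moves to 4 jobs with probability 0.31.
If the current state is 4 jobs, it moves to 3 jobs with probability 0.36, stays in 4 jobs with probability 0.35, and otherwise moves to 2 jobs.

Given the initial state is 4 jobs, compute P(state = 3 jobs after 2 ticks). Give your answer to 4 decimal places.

0.3138

Sum over the intermediate state after 1 tick:
P = P(4 jobs→2 jobs)·P(2 jobs→3 jobs) + P(4 jobs→3 jobs)·P(3 jobs→3 jobs) + P(4 jobs→4 jobs)·P(4 jobs→3 jobs)
  = 0.29×0.3 + 0.36×0.28 + 0.35×0.36
  = 0.0870 + 0.1008 + 0.1260 = 0.3138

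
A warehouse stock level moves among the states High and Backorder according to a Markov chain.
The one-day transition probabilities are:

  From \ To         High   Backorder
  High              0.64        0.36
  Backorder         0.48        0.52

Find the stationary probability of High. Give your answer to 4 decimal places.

Let the stationary distribution be π with π = πP and π_1 + π_2 = 1.
π_1 = 0.64·π_1 + 0.48·π_2
Solving with the normalization constraint gives π = (0.5714, 0.4286).
So the stationary probability of High is 0.5714.

0.5714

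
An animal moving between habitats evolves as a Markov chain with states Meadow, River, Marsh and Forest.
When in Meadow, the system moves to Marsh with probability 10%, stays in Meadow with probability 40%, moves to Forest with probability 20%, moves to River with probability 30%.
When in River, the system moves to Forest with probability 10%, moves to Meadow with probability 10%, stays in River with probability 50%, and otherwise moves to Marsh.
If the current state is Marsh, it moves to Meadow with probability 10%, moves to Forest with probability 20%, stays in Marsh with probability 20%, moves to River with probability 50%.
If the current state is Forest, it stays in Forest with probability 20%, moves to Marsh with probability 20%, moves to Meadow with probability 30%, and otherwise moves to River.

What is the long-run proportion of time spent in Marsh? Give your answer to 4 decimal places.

0.2243

Let the stationary distribution be π with π = πP and π_1 + π_2 + π_3 + π_4 = 1.
π_1 = 0.4·π_1 + 0.1·π_2 + 0.1·π_3 + 0.3·π_4
π_2 = 0.3·π_1 + 0.5·π_2 + 0.5·π_3 + 0.3·π_4
π_3 = 0.1·π_1 + 0.3·π_2 + 0.2·π_3 + 0.2·π_4
Solving with the normalization constraint gives π = (0.1877, 0.4311, 0.2243, 0.1569).
So the stationary probability of Marsh is 0.2243.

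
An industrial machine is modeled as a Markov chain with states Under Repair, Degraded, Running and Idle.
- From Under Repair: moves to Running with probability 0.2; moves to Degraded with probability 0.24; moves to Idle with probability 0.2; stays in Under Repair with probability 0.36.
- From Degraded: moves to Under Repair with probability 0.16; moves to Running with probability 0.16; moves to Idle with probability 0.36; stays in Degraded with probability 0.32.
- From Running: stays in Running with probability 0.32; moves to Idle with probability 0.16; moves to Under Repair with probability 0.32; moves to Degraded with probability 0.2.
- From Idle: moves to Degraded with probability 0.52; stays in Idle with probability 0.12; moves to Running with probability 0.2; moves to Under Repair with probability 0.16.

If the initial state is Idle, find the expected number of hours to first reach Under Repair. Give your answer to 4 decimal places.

5.1648

Let t(s) be the expected number of hours to first reach Under Repair from state s, with t(Under Repair) = 0. Conditioning on the first hour:
t(Degraded) = 1 + 0.32·t(Degraded) + 0.16·t(Running) + 0.36·t(Idle)
t(Running) = 1 + 0.2·t(Degraded) + 0.32·t(Running) + 0.16·t(Idle)
t(Idle) = 1 + 0.52·t(Degraded) + 0.2·t(Running) + 0.12·t(Idle)
Solving: t(Degraded) = 5.1965, t(Running) = 4.2142, t(Idle) = 5.1648.
Expected hours from Idle to Under Repair: 5.1648.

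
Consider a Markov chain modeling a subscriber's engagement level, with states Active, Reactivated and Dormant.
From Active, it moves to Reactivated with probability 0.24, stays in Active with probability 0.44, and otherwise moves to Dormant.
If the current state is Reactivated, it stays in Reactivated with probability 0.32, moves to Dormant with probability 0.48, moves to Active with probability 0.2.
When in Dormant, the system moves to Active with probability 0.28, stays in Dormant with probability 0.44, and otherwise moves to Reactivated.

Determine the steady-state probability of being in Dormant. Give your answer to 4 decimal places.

Let the stationary distribution be π with π = πP and π_1 + π_2 + π_3 = 1.
π_1 = 0.44·π_1 + 0.2·π_2 + 0.28·π_3
π_2 = 0.24·π_1 + 0.32·π_2 + 0.28·π_3
Solving with the normalization constraint gives π = (0.3068, 0.2789, 0.4143).
So the stationary probability of Dormant is 0.4143.

0.4143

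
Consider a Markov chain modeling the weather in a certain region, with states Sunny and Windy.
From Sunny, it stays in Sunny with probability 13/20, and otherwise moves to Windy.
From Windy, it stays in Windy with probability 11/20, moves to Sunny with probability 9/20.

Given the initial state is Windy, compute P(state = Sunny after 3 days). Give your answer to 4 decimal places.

Propagate the distribution vector 3 days from Windy.
After 0 days: (0.0000, 1.0000)
After 1 day: (0.4500, 0.5500)
After 2 days: (0.5400, 0.4600)
After 3 days: (0.5580, 0.4420)
P(in Sunny after 3 days) = 0.5580

0.5580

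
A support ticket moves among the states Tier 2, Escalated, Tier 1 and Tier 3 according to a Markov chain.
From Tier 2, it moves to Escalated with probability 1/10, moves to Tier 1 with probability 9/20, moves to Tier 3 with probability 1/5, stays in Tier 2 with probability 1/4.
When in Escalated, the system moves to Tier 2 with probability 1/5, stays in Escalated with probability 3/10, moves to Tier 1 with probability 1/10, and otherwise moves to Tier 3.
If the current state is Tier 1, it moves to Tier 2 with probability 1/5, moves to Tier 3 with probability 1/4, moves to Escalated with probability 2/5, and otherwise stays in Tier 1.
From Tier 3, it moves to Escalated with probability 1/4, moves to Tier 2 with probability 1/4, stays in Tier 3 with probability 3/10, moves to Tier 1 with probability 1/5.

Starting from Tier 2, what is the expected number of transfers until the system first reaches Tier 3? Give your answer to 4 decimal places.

Let t(s) be the expected number of transfers to first reach Tier 3 from state s, with t(Tier 3) = 0. Conditioning on the first transfer:
t(Tier 2) = 1 + 0.25·t(Tier 2) + 0.1·t(Escalated) + 0.45·t(Tier 1)
t(Escalated) = 1 + 0.2·t(Tier 2) + 0.3·t(Escalated) + 0.1·t(Tier 1)
t(Tier 1) = 1 + 0.2·t(Tier 2) + 0.4·t(Escalated) + 0.15·t(Tier 1)
Solving: t(Tier 2) = 3.8391, t(Escalated) = 3.0260, t(Tier 1) = 3.5038.
Expected transfers from Tier 2 to Tier 3: 3.8391.

3.8391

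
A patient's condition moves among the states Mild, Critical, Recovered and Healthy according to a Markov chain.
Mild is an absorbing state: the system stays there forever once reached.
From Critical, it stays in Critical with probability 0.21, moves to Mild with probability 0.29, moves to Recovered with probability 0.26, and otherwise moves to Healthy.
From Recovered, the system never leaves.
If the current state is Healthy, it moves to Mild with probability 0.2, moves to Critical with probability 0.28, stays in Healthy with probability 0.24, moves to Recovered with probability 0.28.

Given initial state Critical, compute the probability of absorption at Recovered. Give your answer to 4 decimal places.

Let h(s) be the probability of absorption at Recovered starting from transient state s. Then h(Recovered) = 1 and h(Mild) = 0. By first-step analysis:
h(Critical) = 0.29·0 + 0.21·h(Critical) + 0.26·1 + 0.24·h(Healthy)
h(Healthy) = 0.2·0 + 0.28·h(Critical) + 0.28·1 + 0.24·h(Healthy)
Solving: h(Critical) = 0.4966, h(Healthy) = 0.5514.
Starting from Critical, the probability is 0.4966.

0.4966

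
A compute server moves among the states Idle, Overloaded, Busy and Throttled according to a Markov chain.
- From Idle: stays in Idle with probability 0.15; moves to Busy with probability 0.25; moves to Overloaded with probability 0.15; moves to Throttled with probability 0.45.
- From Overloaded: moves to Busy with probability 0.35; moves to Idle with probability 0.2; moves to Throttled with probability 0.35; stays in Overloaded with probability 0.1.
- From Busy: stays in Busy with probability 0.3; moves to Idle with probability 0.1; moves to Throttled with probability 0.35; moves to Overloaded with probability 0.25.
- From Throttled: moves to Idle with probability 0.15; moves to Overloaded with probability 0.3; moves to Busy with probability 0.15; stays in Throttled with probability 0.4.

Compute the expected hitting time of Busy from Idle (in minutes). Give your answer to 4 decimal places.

4.3631

Let t(s) be the expected number of minutes to first reach Busy from state s, with t(Busy) = 0. Conditioning on the first minute:
t(Idle) = 1 + 0.15·t(Idle) + 0.15·t(Overloaded) + 0.45·t(Throttled)
t(Overloaded) = 1 + 0.2·t(Idle) + 0.1·t(Overloaded) + 0.35·t(Throttled)
t(Throttled) = 1 + 0.15·t(Idle) + 0.3·t(Overloaded) + 0.4·t(Throttled)
Solving: t(Idle) = 4.3631, t(Overloaded) = 3.9141, t(Throttled) = 4.7145.
Expected minutes from Idle to Busy: 4.3631.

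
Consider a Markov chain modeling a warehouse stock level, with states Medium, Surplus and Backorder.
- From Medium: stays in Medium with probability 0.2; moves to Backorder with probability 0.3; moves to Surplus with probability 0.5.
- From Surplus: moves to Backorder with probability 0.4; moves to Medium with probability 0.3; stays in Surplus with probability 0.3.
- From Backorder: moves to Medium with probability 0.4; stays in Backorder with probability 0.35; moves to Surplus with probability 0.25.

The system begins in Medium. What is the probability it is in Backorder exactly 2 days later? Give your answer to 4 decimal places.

0.3650

Sum over the intermediate state after 1 day:
P = P(Medium→Medium)·P(Medium→Backorder) + P(Medium→Surplus)·P(Surplus→Backorder) + P(Medium→Backorder)·P(Backorder→Backorder)
  = 0.2×0.3 + 0.5×0.4 + 0.3×0.35
  = 0.0600 + 0.2000 + 0.1050 = 0.3650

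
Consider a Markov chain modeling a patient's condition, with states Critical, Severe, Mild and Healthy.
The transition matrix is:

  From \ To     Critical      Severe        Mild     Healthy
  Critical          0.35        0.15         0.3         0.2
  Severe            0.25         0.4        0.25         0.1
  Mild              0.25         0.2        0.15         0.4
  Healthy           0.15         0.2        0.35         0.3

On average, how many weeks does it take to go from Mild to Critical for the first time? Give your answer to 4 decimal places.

Let t(s) be the expected number of weeks to first reach Critical from state s, with t(Critical) = 0. Conditioning on the first week:
t(Severe) = 1 + 0.4·t(Severe) + 0.25·t(Mild) + 0.1·t(Healthy)
t(Mild) = 1 + 0.2·t(Severe) + 0.15·t(Mild) + 0.4·t(Healthy)
t(Healthy) = 1 + 0.2·t(Severe) + 0.35·t(Mild) + 0.3·t(Healthy)
Solving: t(Severe) = 4.3814, t(Mild) = 4.5361, t(Healthy) = 4.9485.
Expected weeks from Mild to Critical: 4.5361.

4.5361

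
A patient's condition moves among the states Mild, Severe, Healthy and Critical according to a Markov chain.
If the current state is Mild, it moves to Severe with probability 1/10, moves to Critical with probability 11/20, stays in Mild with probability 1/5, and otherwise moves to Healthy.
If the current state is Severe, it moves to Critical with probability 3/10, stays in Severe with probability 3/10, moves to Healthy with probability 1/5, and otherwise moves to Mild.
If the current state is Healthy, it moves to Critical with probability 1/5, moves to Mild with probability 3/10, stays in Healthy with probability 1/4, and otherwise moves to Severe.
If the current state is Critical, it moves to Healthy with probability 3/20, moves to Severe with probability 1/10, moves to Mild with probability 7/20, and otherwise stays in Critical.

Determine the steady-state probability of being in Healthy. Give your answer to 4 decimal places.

0.1754

Let the stationary distribution be π with π = πP and π_1 + π_2 + π_3 + π_4 = 1.
π_1 = 0.2·π_1 + 0.2·π_2 + 0.3·π_3 + 0.35·π_4
π_2 = 0.1·π_1 + 0.3·π_2 + 0.25·π_3 + 0.1·π_4
π_3 = 0.15·π_1 + 0.2·π_2 + 0.25·π_3 + 0.15·π_4
Solving with the normalization constraint gives π = (0.2761, 0.1579, 0.1754, 0.3905).
So the stationary probability of Healthy is 0.1754.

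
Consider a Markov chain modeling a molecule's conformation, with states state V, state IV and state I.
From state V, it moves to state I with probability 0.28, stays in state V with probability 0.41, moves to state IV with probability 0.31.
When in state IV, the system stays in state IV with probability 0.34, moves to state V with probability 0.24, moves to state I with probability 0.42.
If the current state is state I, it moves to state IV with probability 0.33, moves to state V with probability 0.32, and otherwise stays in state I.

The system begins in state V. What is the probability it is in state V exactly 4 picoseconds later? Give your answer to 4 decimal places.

0.3230

Propagate the distribution vector 4 picoseconds from state V.
After 0 picoseconds: (1.0000, 0.0000, 0.0000)
After 1 picosecond: (0.4100, 0.3100, 0.2800)
After 2 picoseconds: (0.3321, 0.3249, 0.3430)
After 3 picoseconds: (0.3239, 0.3266, 0.3495)
After 4 picoseconds: (0.3230, 0.3268, 0.3502)
P(in state V after 4 picoseconds) = 0.3230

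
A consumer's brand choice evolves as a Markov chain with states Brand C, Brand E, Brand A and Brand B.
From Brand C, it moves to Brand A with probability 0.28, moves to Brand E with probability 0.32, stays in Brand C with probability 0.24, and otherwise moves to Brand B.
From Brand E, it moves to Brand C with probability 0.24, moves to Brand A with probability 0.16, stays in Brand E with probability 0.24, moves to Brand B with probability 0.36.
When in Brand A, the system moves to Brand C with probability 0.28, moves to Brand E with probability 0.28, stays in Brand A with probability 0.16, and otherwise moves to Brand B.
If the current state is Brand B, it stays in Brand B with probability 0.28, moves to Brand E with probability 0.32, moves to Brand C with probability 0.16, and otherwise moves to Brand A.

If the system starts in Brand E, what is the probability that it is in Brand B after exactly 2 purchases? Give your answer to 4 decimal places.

0.2704

Propagate the distribution vector 2 purchases from Brand E.
After 0 purchases: (0.0000, 1.0000, 0.0000, 0.0000)
After 1 purchase: (0.2400, 0.2400, 0.1600, 0.3600)
After 2 purchases: (0.2176, 0.2944, 0.2176, 0.2704)
P(in Brand B after 2 purchases) = 0.2704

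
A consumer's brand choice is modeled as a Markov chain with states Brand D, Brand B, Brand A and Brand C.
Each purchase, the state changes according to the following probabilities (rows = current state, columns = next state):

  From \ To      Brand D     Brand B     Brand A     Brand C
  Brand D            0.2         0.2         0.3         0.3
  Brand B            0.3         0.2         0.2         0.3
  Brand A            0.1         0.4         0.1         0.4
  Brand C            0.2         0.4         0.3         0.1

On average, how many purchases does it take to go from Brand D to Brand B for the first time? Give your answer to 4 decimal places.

Let t(s) be the expected number of purchases to first reach Brand B from state s, with t(Brand B) = 0. Conditioning on the first purchase:
t(Brand D) = 1 + 0.2·t(Brand D) + 0.3·t(Brand A) + 0.3·t(Brand C)
t(Brand A) = 1 + 0.1·t(Brand D) + 0.1·t(Brand A) + 0.4·t(Brand C)
t(Brand C) = 1 + 0.2·t(Brand D) + 0.3·t(Brand A) + 0.1·t(Brand C)
Solving: t(Brand D) = 3.2877, t(Brand A) = 2.6941, t(Brand C) = 2.7397.
Expected purchases from Brand D to Brand B: 3.2877.

3.2877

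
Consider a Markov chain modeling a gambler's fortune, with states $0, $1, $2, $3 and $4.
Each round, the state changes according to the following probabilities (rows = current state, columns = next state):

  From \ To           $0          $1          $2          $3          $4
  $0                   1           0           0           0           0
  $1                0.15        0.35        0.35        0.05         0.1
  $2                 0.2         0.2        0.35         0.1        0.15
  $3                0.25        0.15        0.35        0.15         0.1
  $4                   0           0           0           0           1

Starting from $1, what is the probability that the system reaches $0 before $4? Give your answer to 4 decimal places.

Let h(s) be the probability of absorption at $0 starting from transient state s. Then h($0) = 1 and h($4) = 0. By first-step analysis:
h($1) = 0.15·1 + 0.35·h($1) + 0.35·h($2) + 0.05·h($3) + 0.1·0
h($2) = 0.2·1 + 0.2·h($1) + 0.35·h($2) + 0.1·h($3) + 0.15·0
h($3) = 0.25·1 + 0.15·h($1) + 0.35·h($2) + 0.15·h($3) + 0.1·0
Solving: h($1) = 0.5983, h($2) = 0.5907, h($3) = 0.6429.
Starting from $1, the probability is 0.5983.

0.5983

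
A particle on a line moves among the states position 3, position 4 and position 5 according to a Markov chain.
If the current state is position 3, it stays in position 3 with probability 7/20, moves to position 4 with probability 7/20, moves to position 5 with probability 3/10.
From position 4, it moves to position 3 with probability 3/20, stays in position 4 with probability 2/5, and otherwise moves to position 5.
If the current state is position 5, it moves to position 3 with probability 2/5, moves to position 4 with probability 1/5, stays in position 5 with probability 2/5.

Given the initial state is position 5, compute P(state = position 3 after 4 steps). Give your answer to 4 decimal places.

Propagate the distribution vector 4 steps from position 5.
After 0 steps: (0.0000, 0.0000, 1.0000)
After 1 step: (0.4000, 0.2000, 0.4000)
After 2 steps: (0.3300, 0.3000, 0.3700)
After 3 steps: (0.3085, 0.3095, 0.3820)
After 4 steps: (0.3072, 0.3082, 0.3846)
P(in position 3 after 4 steps) = 0.3072

0.3072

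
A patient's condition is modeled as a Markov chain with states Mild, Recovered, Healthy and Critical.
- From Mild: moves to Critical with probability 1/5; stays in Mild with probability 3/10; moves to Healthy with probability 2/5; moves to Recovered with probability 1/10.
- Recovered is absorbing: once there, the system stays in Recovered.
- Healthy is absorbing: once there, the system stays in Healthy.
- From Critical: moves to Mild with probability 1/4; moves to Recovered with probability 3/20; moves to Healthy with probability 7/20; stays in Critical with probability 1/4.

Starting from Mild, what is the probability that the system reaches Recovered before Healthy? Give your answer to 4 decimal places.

0.2211

Let h(s) be the probability of absorption at Recovered starting from transient state s. Then h(Recovered) = 1 and h(Healthy) = 0. By first-step analysis:
h(Mild) = 0.3·h(Mild) + 0.1·1 + 0.4·0 + 0.2·h(Critical)
h(Critical) = 0.25·h(Mild) + 0.15·1 + 0.35·0 + 0.25·h(Critical)
Solving: h(Mild) = 0.2211, h(Critical) = 0.2737.
Starting from Mild, the probability is 0.2211.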